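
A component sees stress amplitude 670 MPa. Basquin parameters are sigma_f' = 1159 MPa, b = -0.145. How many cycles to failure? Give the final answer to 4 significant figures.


sigma_a = sigma_f' * (2*Nf)^b
2*Nf = (sigma_a / sigma_f')^(1/b)
2*Nf = (670 / 1159)^(1/-0.145)
2*Nf = 43.7964
Nf = 21.9 cycles


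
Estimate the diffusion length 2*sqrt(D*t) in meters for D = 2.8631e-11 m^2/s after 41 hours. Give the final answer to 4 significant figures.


t = 41 hr = 147600 s
Diffusion length = 2*sqrt(D*t)
= 2*sqrt(2.8631e-11 * 147600)
= 4.111e-03 m


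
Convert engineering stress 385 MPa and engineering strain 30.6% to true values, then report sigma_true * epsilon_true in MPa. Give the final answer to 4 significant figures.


sigma_true = sigma_eng * (1 + epsilon_eng)
sigma_true = 385 * (1 + 0.306) = 502.81 MPa
epsilon_true = ln(1 + epsilon_eng)
epsilon_true = ln(1 + 0.306) = 0.266969
sigma_true * epsilon_true = 502.81 * 0.266969 = 134.2 MPa


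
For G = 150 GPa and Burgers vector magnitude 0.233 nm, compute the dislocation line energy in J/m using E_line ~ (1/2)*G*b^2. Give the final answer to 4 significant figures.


E = G*b^2/2
b = 0.233 nm = 2.33e-10 m
G = 150 GPa = 1.5e+11 Pa
E = 0.5 * 1.5e+11 * (2.33e-10)^2
E = 4.072e-09 J/m


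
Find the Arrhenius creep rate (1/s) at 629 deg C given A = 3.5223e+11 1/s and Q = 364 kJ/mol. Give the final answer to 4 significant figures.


rate = A * exp(-Q / (R*T))
T = 629 + 273.15 = 902.15 K
rate = 3.5223e+11 * exp(-364e3 / (8.314 * 902.15))
rate = 2.954e-10 1/s


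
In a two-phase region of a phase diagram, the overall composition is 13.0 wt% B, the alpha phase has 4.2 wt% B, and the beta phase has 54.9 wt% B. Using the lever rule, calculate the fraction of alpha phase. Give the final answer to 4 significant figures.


f_alpha = (C_beta - C0) / (C_beta - C_alpha)
f_alpha = (54.9 - 13.0) / (54.9 - 4.2)
f_alpha = 0.8264


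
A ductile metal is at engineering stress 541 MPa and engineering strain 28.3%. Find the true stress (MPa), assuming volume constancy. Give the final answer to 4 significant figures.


sigma_true = sigma_eng * (1 + epsilon_eng)
sigma_true = 541 * (1 + 0.283)
sigma_true = 694.1 MPa


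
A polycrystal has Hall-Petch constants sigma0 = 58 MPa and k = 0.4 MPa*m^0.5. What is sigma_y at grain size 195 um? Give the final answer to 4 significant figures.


sigma_y = sigma0 + k / sqrt(d)
d = 195 um = 1.95e-04 m
sigma_y = 58 + 0.4 / sqrt(1.95e-04)
sigma_y = 86.64 MPa


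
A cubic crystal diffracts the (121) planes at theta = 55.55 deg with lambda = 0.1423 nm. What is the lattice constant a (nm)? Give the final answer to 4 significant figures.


d = lambda / (2*sin(theta))
d = 0.1423 / (2*sin(55.55 deg))
d = 0.0862821 nm
a = d * sqrt(h^2+k^2+l^2) = 0.0862821 * sqrt(6)
a = 0.2113 nm


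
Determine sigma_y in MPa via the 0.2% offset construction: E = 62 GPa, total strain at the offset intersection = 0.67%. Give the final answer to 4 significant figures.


Offset strain = 0.002
Elastic strain at yield = total_strain - offset = 6.7e-03 - 0.002 = 4.7e-03
sigma_y = E * elastic_strain = 62000 * 4.7e-03
sigma_y = 291.4 MPa


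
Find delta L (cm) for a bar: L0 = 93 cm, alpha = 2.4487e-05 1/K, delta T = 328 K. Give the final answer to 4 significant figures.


dL = L0 * alpha * dT
dL = 93 * 2.4487e-05 * 328
dL = 0.747 cm


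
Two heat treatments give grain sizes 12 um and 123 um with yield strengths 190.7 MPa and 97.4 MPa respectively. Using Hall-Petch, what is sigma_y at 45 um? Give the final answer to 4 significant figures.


sigma_y = sigma0 + k / sqrt(d)
1/sqrt(d1) = 1/sqrt(1.2e-05) = 288.675;  1/sqrt(d2) = 90.167
k = (sigma1 - sigma2) / (1/sqrt(d1) - 1/sqrt(d2)) = (190.7 - 97.4) / (288.675 - 90.167) = 0.470006 MPa*m^0.5
sigma0 = sigma1 - k/sqrt(d1) = 190.7 - 0.470006*288.675 = 55.021 MPa
sigma_y(d3) = 55.021 + 0.470006 / sqrt(4.5e-05) = 125.1 MPa


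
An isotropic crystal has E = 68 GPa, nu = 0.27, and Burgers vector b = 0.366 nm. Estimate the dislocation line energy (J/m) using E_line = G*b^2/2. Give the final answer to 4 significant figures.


Step 1: G = E / (2*(1+nu))
G = 68 / (2*(1+0.27)) = 26.7717 GPa = 2.67717e+10 Pa
Step 2: E_line = G*b^2/2
b = 0.366 nm = 3.66e-10 m
E_line = 0.5 * 2.67717e+10 * (3.66e-10)^2 = 1.793e-09 J/m


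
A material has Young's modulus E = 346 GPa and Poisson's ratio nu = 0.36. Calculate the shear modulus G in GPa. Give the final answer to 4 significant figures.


G = E / (2*(1+nu))
G = 346 / (2*(1+0.36))
G = 127.2 GPa


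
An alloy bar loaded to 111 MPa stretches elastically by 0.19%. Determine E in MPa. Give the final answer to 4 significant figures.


E = sigma / epsilon
epsilon = 0.19% = 1.9e-03
E = 111 / 1.9e-03
E = 58420 MPa


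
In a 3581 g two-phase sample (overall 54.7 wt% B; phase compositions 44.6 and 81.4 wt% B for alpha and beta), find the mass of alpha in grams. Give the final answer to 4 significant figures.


f_alpha = (C_beta - C0) / (C_beta - C_alpha)
f_alpha = (81.4 - 54.7) / (81.4 - 44.6) = 0.725543
m_alpha = f_alpha * m_total = 0.725543 * 3581 = 2598 g


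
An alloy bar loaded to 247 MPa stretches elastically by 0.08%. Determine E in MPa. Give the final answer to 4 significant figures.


E = sigma / epsilon
epsilon = 0.08% = 8e-04
E = 247 / 8e-04
E = 308800 MPa


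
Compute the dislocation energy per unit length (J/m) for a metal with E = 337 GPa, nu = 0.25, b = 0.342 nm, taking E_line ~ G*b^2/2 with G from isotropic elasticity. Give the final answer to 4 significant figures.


Step 1: G = E / (2*(1+nu))
G = 337 / (2*(1+0.25)) = 134.8 GPa = 1.348e+11 Pa
Step 2: E_line = G*b^2/2
b = 0.342 nm = 3.42e-10 m
E_line = 0.5 * 1.348e+11 * (3.42e-10)^2 = 7.883e-09 J/m


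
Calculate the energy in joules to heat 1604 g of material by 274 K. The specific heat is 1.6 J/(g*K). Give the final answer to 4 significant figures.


Q = m * cp * dT
Q = 1604 * 1.6 * 274
Q = 703200 J


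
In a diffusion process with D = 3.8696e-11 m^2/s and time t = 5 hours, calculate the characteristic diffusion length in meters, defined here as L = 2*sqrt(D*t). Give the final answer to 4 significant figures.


t = 5 hr = 18000 s
Diffusion length = 2*sqrt(D*t)
= 2*sqrt(3.8696e-11 * 18000)
= 1.669e-03 m


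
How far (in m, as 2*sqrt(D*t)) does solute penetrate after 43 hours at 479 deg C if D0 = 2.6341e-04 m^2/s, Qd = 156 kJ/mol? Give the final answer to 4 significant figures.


Step 1: D = D0 * exp(-Qd/(R*T))
T = 752.15 K
D = 2.6341e-04 * exp(-156e3 / (8.314 * 752.15)) = 3.85916e-15 m^2/s
Step 2: L = 2*sqrt(D*t)
t = 43 h = 154800 s
L = 2*sqrt(3.85916e-15 * 154800) = 4.888e-05 m


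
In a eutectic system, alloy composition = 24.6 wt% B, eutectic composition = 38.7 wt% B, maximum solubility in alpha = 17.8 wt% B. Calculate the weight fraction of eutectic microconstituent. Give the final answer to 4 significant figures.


f_primary = (C_e - C0) / (C_e - C_alpha_max)
f_primary = (38.7 - 24.6) / (38.7 - 17.8)
f_primary = 0.674641
f_eutectic = 1 - 0.674641 = 0.3254


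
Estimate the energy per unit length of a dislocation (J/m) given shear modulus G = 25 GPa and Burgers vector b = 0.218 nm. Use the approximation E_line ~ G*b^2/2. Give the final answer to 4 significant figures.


E = G*b^2/2
b = 0.218 nm = 2.18e-10 m
G = 25 GPa = 2.5e+10 Pa
E = 0.5 * 2.5e+10 * (2.18e-10)^2
E = 5.941e-10 J/m


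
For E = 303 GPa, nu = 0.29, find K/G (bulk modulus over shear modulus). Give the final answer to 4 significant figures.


G = E / (2*(1+nu))
G = 303 / (2*(1+0.29)) = 117.442 GPa
K = E / (3*(1-2*nu))
K = 303 / (3*(1-2*0.29)) = 240.476 GPa
K/G = 240.476 / 117.442 = 2.048


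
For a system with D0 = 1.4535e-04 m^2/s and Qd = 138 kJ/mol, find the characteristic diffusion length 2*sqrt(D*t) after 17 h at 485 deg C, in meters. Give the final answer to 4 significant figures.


Step 1: D = D0 * exp(-Qd/(R*T))
T = 758.15 K
D = 1.4535e-04 * exp(-138e3 / (8.314 * 758.15)) = 4.51042e-14 m^2/s
Step 2: L = 2*sqrt(D*t)
t = 17 h = 61200 s
L = 2*sqrt(4.51042e-14 * 61200) = 1.051e-04 m


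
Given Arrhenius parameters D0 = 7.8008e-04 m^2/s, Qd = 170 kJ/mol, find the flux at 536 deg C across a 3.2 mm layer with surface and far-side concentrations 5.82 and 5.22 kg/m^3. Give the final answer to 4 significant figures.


Step 1: D = D0 * exp(-Qd/(R*T))
T = 536 + 273.15 = 809.15 K
D = 7.8008e-04 * exp(-170e3 / (8.314 * 809.15)) = 8.26801e-15 m^2/s
Step 2: J = D * (C1 - C2) / dx
J = 8.26801e-15 * (5.82 - 5.22) / 3.2e-03
J = 1.55e-12 kg/(m^2*s)


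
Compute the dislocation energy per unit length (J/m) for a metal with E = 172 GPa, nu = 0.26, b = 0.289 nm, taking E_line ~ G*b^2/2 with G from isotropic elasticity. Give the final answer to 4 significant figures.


Step 1: G = E / (2*(1+nu))
G = 172 / (2*(1+0.26)) = 68.254 GPa = 6.8254e+10 Pa
Step 2: E_line = G*b^2/2
b = 0.289 nm = 2.89e-10 m
E_line = 0.5 * 6.8254e+10 * (2.89e-10)^2 = 2.85e-09 J/m


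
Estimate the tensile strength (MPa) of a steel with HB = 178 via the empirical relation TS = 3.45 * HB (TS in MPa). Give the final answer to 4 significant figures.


TS (MPa) = 3.45 * HB
TS = 3.45 * 178
TS = 614.1 MPa


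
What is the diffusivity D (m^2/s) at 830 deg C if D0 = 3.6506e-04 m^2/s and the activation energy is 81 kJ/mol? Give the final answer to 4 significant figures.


D = D0 * exp(-Qd / (R*T))
T = 1103.15 K
D = 3.6506e-04 * exp(-81e3 / (8.314 * 1103.15))
D = 5.331e-08 m^2/s


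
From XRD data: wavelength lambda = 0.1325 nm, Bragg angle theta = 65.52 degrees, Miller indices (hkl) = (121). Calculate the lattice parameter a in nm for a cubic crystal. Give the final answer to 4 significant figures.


d = lambda / (2*sin(theta))
d = 0.1325 / (2*sin(65.52 deg))
d = 0.0727937 nm
a = d * sqrt(h^2+k^2+l^2) = 0.0727937 * sqrt(6)
a = 0.1783 nm


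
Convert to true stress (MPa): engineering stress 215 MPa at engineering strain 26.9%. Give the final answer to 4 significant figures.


sigma_true = sigma_eng * (1 + epsilon_eng)
sigma_true = 215 * (1 + 0.269)
sigma_true = 272.8 MPa


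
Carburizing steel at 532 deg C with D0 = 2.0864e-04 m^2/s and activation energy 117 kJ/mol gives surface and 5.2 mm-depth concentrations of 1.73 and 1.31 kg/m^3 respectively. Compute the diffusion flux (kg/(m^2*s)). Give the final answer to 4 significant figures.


Step 1: D = D0 * exp(-Qd/(R*T))
T = 532 + 273.15 = 805.15 K
D = 2.0864e-04 * exp(-117e3 / (8.314 * 805.15)) = 5.35391e-12 m^2/s
Step 2: J = D * (C1 - C2) / dx
J = 5.35391e-12 * (1.73 - 1.31) / 5.2e-03
J = 4.324e-10 kg/(m^2*s)


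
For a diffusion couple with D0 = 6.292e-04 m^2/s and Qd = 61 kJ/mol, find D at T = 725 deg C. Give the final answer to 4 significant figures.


D = D0 * exp(-Qd / (R*T))
T = 998.15 K
D = 6.292e-04 * exp(-61e3 / (8.314 * 998.15))
D = 4.041e-07 m^2/s


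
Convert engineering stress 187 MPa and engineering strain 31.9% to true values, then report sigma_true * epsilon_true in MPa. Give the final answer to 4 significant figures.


sigma_true = sigma_eng * (1 + epsilon_eng)
sigma_true = 187 * (1 + 0.319) = 246.653 MPa
epsilon_true = ln(1 + epsilon_eng)
epsilon_true = ln(1 + 0.319) = 0.276874
sigma_true * epsilon_true = 246.653 * 0.276874 = 68.29 MPa


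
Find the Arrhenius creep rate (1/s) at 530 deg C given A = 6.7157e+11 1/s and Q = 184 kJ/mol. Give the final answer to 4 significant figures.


rate = A * exp(-Q / (R*T))
T = 530 + 273.15 = 803.15 K
rate = 6.7157e+11 * exp(-184e3 / (8.314 * 803.15))
rate = 0.7241 1/s


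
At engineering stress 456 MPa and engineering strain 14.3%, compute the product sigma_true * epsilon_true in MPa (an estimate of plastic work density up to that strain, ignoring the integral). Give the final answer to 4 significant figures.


sigma_true = sigma_eng * (1 + epsilon_eng)
sigma_true = 456 * (1 + 0.143) = 521.208 MPa
epsilon_true = ln(1 + epsilon_eng)
epsilon_true = ln(1 + 0.143) = 0.133656
sigma_true * epsilon_true = 521.208 * 0.133656 = 69.66 MPa


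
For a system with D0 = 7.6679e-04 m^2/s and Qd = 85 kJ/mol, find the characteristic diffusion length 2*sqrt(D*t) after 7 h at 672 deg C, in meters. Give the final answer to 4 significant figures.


Step 1: D = D0 * exp(-Qd/(R*T))
T = 945.15 K
D = 7.6679e-04 * exp(-85e3 / (8.314 * 945.15)) = 1.5378e-08 m^2/s
Step 2: L = 2*sqrt(D*t)
t = 7 h = 25200 s
L = 2*sqrt(1.5378e-08 * 25200) = 0.03937 m


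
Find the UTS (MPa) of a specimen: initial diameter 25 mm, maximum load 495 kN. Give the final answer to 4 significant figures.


A0 = pi*(d/2)^2 = pi*(25/2)^2 = 490.874 mm^2
UTS = F_max / A0 = 495*1000 / 490.874
UTS = 1008 MPa


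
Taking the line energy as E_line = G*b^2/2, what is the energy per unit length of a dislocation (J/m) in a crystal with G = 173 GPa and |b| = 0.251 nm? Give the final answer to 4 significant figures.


E = G*b^2/2
b = 0.251 nm = 2.51e-10 m
G = 173 GPa = 1.73e+11 Pa
E = 0.5 * 1.73e+11 * (2.51e-10)^2
E = 5.45e-09 J/m


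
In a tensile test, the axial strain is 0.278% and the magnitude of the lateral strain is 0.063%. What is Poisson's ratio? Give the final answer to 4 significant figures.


nu = -epsilon_lat / epsilon_axial
Lateral strain is contraction (negative), so using magnitudes:
nu = 0.063 / 0.278
nu = 0.2266


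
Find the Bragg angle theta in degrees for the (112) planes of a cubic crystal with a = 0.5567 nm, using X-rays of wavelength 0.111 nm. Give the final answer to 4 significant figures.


d = a / sqrt(h^2+k^2+l^2)
d = 0.5567 / sqrt(6) = 0.227272 nm
lambda = 2*d*sin(theta)  =>  sin(theta) = lambda / (2*d)
sin(theta) = 0.111 / (2 * 0.227272) = 0.244201
theta = 14.13 deg


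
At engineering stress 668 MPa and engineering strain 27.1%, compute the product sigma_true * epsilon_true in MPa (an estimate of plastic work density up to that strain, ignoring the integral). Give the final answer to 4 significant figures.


sigma_true = sigma_eng * (1 + epsilon_eng)
sigma_true = 668 * (1 + 0.271) = 849.028 MPa
epsilon_true = ln(1 + epsilon_eng)
epsilon_true = ln(1 + 0.271) = 0.239804
sigma_true * epsilon_true = 849.028 * 0.239804 = 203.6 MPa


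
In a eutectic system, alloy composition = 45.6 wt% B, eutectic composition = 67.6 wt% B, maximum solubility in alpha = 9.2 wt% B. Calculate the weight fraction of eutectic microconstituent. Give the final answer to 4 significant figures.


f_primary = (C_e - C0) / (C_e - C_alpha_max)
f_primary = (67.6 - 45.6) / (67.6 - 9.2)
f_primary = 0.376712
f_eutectic = 1 - 0.376712 = 0.6233


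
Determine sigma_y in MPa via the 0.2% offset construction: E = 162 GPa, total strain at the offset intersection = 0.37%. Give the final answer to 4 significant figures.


Offset strain = 0.002
Elastic strain at yield = total_strain - offset = 3.7e-03 - 0.002 = 1.7e-03
sigma_y = E * elastic_strain = 162000 * 1.7e-03
sigma_y = 275.4 MPa


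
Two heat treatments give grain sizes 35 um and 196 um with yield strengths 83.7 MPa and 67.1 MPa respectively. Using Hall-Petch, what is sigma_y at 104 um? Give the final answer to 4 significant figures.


sigma_y = sigma0 + k / sqrt(d)
1/sqrt(d1) = 1/sqrt(3.5e-05) = 169.031;  1/sqrt(d2) = 71.4286
k = (sigma1 - sigma2) / (1/sqrt(d1) - 1/sqrt(d2)) = (83.7 - 67.1) / (169.031 - 71.4286) = 0.170078 MPa*m^0.5
sigma0 = sigma1 - k/sqrt(d1) = 83.7 - 0.170078*169.031 = 54.9516 MPa
sigma_y(d3) = 54.9516 + 0.170078 / sqrt(1.04e-04) = 71.63 MPa


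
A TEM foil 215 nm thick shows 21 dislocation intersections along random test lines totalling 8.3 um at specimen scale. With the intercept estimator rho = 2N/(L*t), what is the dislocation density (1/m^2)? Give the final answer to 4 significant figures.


rho = 2N / (L * t)
L = 8.3 um = 8.3e-06 m, t = 215 nm = 2.15e-07 m
rho = 2 * 21 / (8.3e-06 * 2.15e-07)
rho = 2.354e+13 1/m^2


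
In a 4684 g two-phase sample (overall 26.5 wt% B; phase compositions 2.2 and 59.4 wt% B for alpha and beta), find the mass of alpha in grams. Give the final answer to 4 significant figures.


f_alpha = (C_beta - C0) / (C_beta - C_alpha)
f_alpha = (59.4 - 26.5) / (59.4 - 2.2) = 0.575175
m_alpha = f_alpha * m_total = 0.575175 * 4684 = 2694 g


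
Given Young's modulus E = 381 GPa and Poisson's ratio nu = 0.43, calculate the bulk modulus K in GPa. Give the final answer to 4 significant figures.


K = E / (3*(1-2*nu))
K = 381 / (3*(1-2*0.43))
K = 907.1 GPa


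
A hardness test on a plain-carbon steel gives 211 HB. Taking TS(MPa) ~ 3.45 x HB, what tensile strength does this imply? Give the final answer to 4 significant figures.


TS (MPa) = 3.45 * HB
TS = 3.45 * 211
TS = 728 MPa


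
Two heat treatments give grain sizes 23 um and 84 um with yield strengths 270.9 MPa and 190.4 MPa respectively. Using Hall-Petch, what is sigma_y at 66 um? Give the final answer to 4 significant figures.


sigma_y = sigma0 + k / sqrt(d)
1/sqrt(d1) = 1/sqrt(2.3e-05) = 208.514;  1/sqrt(d2) = 109.109
k = (sigma1 - sigma2) / (1/sqrt(d1) - 1/sqrt(d2)) = (270.9 - 190.4) / (208.514 - 109.109) = 0.809815 MPa*m^0.5
sigma0 = sigma1 - k/sqrt(d1) = 270.9 - 0.809815*208.514 = 102.042 MPa
sigma_y(d3) = 102.042 + 0.809815 / sqrt(6.6e-05) = 201.7 MPa


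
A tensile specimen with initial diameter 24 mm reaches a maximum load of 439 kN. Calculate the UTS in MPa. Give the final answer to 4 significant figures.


A0 = pi*(d/2)^2 = pi*(24/2)^2 = 452.389 mm^2
UTS = F_max / A0 = 439*1000 / 452.389
UTS = 970.4 MPa


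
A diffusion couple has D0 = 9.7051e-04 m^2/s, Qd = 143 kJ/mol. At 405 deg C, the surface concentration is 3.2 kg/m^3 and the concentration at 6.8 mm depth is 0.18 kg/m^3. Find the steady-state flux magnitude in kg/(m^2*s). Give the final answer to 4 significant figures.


Step 1: D = D0 * exp(-Qd/(R*T))
T = 405 + 273.15 = 678.15 K
D = 9.7051e-04 * exp(-143e3 / (8.314 * 678.15)) = 9.37559e-15 m^2/s
Step 2: J = D * (C1 - C2) / dx
J = 9.37559e-15 * (3.2 - 0.18) / 6.8e-03
J = 4.164e-12 kg/(m^2*s)


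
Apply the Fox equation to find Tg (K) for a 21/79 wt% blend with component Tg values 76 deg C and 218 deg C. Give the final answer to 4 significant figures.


1/Tg = w1/Tg1 + w2/Tg2 (in Kelvin)
Tg1 = 349.15 K, Tg2 = 491.15 K
1/Tg = 0.21/349.15 + 0.79/491.15
Tg = 452.5 K


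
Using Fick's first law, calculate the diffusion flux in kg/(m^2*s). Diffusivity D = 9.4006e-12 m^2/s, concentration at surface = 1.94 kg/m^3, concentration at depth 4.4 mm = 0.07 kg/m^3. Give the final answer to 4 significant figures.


J = -D * (dC/dx) = D * (C1 - C2) / dx
J = 9.4006e-12 * (1.94 - 0.07) / 4.4e-03
J = 3.995e-09 kg/(m^2*s)


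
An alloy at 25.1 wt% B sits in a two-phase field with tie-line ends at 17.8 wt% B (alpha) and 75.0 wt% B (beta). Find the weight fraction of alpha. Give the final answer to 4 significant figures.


f_alpha = (C_beta - C0) / (C_beta - C_alpha)
f_alpha = (75.0 - 25.1) / (75.0 - 17.8)
f_alpha = 0.8724


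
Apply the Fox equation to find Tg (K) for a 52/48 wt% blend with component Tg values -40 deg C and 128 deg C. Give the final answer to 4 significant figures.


1/Tg = w1/Tg1 + w2/Tg2 (in Kelvin)
Tg1 = 233.15 K, Tg2 = 401.15 K
1/Tg = 0.52/233.15 + 0.48/401.15
Tg = 291.8 K


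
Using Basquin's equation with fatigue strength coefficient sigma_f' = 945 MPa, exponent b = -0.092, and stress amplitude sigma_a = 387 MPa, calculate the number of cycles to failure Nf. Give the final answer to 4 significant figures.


sigma_a = sigma_f' * (2*Nf)^b
2*Nf = (sigma_a / sigma_f')^(1/b)
2*Nf = (387 / 945)^(1/-0.092)
2*Nf = 16381.6
Nf = 8191 cycles


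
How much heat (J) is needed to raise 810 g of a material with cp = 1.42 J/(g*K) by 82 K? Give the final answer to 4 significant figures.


Q = m * cp * dT
Q = 810 * 1.42 * 82
Q = 94320 J


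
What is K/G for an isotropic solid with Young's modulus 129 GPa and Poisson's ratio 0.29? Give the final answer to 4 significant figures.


G = E / (2*(1+nu))
G = 129 / (2*(1+0.29)) = 50 GPa
K = E / (3*(1-2*nu))
K = 129 / (3*(1-2*0.29)) = 102.381 GPa
K/G = 102.381 / 50 = 2.048


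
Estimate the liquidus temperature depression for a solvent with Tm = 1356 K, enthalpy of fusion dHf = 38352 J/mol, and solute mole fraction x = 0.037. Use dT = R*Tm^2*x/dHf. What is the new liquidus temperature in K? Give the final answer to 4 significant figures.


dT = R*Tm^2*x / dHf
dT = 8.314 * 1356^2 * 0.037 / 38352
dT = 14.7483 K
T_new = 1356 - 14.7483 = 1341 K


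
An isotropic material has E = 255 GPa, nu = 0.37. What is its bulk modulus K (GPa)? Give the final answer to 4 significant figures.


K = E / (3*(1-2*nu))
K = 255 / (3*(1-2*0.37))
K = 326.9 GPa


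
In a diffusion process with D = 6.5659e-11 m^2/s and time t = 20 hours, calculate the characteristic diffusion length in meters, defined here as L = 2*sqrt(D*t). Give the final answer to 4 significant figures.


t = 20 hr = 72000 s
Diffusion length = 2*sqrt(D*t)
= 2*sqrt(6.5659e-11 * 72000)
= 4.349e-03 m


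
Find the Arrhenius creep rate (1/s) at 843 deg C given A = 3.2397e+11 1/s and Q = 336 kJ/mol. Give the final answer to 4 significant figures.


rate = A * exp(-Q / (R*T))
T = 843 + 273.15 = 1116.15 K
rate = 3.2397e+11 * exp(-336e3 / (8.314 * 1116.15))
rate = 6.102e-05 1/s


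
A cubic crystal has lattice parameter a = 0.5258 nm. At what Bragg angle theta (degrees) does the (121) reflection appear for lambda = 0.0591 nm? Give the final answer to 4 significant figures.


d = a / sqrt(h^2+k^2+l^2)
d = 0.5258 / sqrt(6) = 0.214657 nm
lambda = 2*d*sin(theta)  =>  sin(theta) = lambda / (2*d)
sin(theta) = 0.0591 / (2 * 0.214657) = 0.137662
theta = 7.913 deg


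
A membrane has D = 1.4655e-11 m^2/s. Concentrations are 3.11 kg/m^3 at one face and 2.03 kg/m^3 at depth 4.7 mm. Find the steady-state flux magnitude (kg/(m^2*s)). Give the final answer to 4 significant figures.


J = -D * (dC/dx) = D * (C1 - C2) / dx
J = 1.4655e-11 * (3.11 - 2.03) / 4.7e-03
J = 3.368e-09 kg/(m^2*s)


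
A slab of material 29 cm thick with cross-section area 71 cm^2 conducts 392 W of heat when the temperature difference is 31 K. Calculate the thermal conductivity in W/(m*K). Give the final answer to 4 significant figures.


k = Q*L / (A*dT)
L = 0.29 m, A = 7.1e-03 m^2
k = 392 * 0.29 / (7.1e-03 * 31)
k = 516.5 W/(m*K)


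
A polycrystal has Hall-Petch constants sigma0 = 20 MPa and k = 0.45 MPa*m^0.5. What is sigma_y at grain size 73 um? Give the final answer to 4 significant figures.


sigma_y = sigma0 + k / sqrt(d)
d = 73 um = 7.3e-05 m
sigma_y = 20 + 0.45 / sqrt(7.3e-05)
sigma_y = 72.67 MPa


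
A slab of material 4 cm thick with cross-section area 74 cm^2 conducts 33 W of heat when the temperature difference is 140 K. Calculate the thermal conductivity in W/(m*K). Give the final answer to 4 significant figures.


k = Q*L / (A*dT)
L = 0.04 m, A = 7.4e-03 m^2
k = 33 * 0.04 / (7.4e-03 * 140)
k = 1.274 W/(m*K)


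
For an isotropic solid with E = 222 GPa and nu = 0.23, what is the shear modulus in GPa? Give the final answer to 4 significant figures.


G = E / (2*(1+nu))
G = 222 / (2*(1+0.23))
G = 90.24 GPa


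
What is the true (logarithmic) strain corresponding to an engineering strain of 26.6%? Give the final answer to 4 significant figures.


epsilon_true = ln(1 + epsilon_eng)
epsilon_true = ln(1 + 0.266)
epsilon_true = 0.2359


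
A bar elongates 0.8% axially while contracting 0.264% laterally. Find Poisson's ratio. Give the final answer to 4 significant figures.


nu = -epsilon_lat / epsilon_axial
Lateral strain is contraction (negative), so using magnitudes:
nu = 0.264 / 0.8
nu = 0.33


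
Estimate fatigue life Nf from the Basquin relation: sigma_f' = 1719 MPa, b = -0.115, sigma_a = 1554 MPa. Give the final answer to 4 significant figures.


sigma_a = sigma_f' * (2*Nf)^b
2*Nf = (sigma_a / sigma_f')^(1/b)
2*Nf = (1554 / 1719)^(1/-0.115)
2*Nf = 2.40484
Nf = 1.202 cycles


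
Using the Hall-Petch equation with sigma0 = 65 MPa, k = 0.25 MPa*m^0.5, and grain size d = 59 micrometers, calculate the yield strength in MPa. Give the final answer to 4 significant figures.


sigma_y = sigma0 + k / sqrt(d)
d = 59 um = 5.9e-05 m
sigma_y = 65 + 0.25 / sqrt(5.9e-05)
sigma_y = 97.55 MPa


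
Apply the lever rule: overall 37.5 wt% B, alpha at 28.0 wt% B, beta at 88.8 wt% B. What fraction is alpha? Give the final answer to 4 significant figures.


f_alpha = (C_beta - C0) / (C_beta - C_alpha)
f_alpha = (88.8 - 37.5) / (88.8 - 28.0)
f_alpha = 0.8438


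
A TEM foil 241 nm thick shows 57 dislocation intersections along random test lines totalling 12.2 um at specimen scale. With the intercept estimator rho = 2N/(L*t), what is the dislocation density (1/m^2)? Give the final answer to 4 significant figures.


rho = 2N / (L * t)
L = 12.2 um = 1.22e-05 m, t = 241 nm = 2.41e-07 m
rho = 2 * 57 / (1.22e-05 * 2.41e-07)
rho = 3.877e+13 1/m^2


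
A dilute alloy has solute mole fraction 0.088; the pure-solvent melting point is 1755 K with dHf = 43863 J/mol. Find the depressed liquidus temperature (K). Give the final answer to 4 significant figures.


dT = R*Tm^2*x / dHf
dT = 8.314 * 1755^2 * 0.088 / 43863
dT = 51.3746 K
T_new = 1755 - 51.3746 = 1704 K


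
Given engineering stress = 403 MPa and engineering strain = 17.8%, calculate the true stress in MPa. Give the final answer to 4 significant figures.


sigma_true = sigma_eng * (1 + epsilon_eng)
sigma_true = 403 * (1 + 0.178)
sigma_true = 474.7 MPa


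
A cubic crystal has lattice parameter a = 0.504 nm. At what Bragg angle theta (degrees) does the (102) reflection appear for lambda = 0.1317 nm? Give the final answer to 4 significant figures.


d = a / sqrt(h^2+k^2+l^2)
d = 0.504 / sqrt(5) = 0.225396 nm
lambda = 2*d*sin(theta)  =>  sin(theta) = lambda / (2*d)
sin(theta) = 0.1317 / (2 * 0.225396) = 0.292153
theta = 16.99 deg


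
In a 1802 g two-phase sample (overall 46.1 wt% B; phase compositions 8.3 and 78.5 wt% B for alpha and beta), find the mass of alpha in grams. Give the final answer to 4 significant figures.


f_alpha = (C_beta - C0) / (C_beta - C_alpha)
f_alpha = (78.5 - 46.1) / (78.5 - 8.3) = 0.461538
m_alpha = f_alpha * m_total = 0.461538 * 1802 = 831.7 g


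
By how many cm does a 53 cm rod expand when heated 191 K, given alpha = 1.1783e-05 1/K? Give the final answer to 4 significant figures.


dL = L0 * alpha * dT
dL = 53 * 1.1783e-05 * 191
dL = 0.1193 cm


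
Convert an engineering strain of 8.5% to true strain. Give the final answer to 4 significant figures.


epsilon_true = ln(1 + epsilon_eng)
epsilon_true = ln(1 + 0.085)
epsilon_true = 0.08158


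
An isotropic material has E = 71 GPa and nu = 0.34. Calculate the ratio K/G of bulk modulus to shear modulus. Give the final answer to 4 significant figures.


G = E / (2*(1+nu))
G = 71 / (2*(1+0.34)) = 26.4925 GPa
K = E / (3*(1-2*nu))
K = 71 / (3*(1-2*0.34)) = 73.9583 GPa
K/G = 73.9583 / 26.4925 = 2.792


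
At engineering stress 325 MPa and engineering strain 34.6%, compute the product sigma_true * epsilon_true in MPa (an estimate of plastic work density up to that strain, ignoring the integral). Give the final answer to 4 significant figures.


sigma_true = sigma_eng * (1 + epsilon_eng)
sigma_true = 325 * (1 + 0.346) = 437.45 MPa
epsilon_true = ln(1 + epsilon_eng)
epsilon_true = ln(1 + 0.346) = 0.297137
sigma_true * epsilon_true = 437.45 * 0.297137 = 130 MPa


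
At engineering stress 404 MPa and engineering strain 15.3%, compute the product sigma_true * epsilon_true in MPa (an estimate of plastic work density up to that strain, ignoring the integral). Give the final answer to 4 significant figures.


sigma_true = sigma_eng * (1 + epsilon_eng)
sigma_true = 404 * (1 + 0.153) = 465.812 MPa
epsilon_true = ln(1 + epsilon_eng)
epsilon_true = ln(1 + 0.153) = 0.142367
sigma_true * epsilon_true = 465.812 * 0.142367 = 66.32 MPa


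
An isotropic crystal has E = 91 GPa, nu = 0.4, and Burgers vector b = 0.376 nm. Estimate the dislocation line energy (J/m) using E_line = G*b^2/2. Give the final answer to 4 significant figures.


Step 1: G = E / (2*(1+nu))
G = 91 / (2*(1+0.4)) = 32.5 GPa = 3.25e+10 Pa
Step 2: E_line = G*b^2/2
b = 0.376 nm = 3.76e-10 m
E_line = 0.5 * 3.25e+10 * (3.76e-10)^2 = 2.297e-09 J/m


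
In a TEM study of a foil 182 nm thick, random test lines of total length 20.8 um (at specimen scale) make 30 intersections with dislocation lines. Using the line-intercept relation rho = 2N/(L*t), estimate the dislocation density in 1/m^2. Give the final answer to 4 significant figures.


rho = 2N / (L * t)
L = 20.8 um = 2.08e-05 m, t = 182 nm = 1.82e-07 m
rho = 2 * 30 / (2.08e-05 * 1.82e-07)
rho = 1.585e+13 1/m^2


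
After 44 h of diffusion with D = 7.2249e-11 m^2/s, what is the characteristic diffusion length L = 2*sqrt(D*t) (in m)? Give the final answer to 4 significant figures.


t = 44 hr = 158400 s
Diffusion length = 2*sqrt(D*t)
= 2*sqrt(7.2249e-11 * 158400)
= 6.766e-03 m


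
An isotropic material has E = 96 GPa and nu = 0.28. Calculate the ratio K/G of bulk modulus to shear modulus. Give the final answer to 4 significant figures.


G = E / (2*(1+nu))
G = 96 / (2*(1+0.28)) = 37.5 GPa
K = E / (3*(1-2*nu))
K = 96 / (3*(1-2*0.28)) = 72.7273 GPa
K/G = 72.7273 / 37.5 = 1.939


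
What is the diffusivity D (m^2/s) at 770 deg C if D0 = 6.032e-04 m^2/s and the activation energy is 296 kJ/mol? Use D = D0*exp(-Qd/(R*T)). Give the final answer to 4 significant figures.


D = D0 * exp(-Qd / (R*T))
T = 1043.15 K
D = 6.032e-04 * exp(-296e3 / (8.314 * 1043.15))
D = 9.079e-19 m^2/s


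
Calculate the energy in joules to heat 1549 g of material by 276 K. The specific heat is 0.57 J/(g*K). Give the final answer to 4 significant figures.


Q = m * cp * dT
Q = 1549 * 0.57 * 276
Q = 243700 J


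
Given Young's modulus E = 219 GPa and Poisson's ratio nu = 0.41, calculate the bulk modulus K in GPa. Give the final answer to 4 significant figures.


K = E / (3*(1-2*nu))
K = 219 / (3*(1-2*0.41))
K = 405.6 GPa


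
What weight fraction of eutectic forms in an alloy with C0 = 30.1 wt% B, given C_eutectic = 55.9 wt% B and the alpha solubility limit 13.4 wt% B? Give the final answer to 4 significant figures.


f_primary = (C_e - C0) / (C_e - C_alpha_max)
f_primary = (55.9 - 30.1) / (55.9 - 13.4)
f_primary = 0.607059
f_eutectic = 1 - 0.607059 = 0.3929


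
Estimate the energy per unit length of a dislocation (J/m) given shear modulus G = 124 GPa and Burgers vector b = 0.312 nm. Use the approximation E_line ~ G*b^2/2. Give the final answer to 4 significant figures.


E = G*b^2/2
b = 0.312 nm = 3.12e-10 m
G = 124 GPa = 1.24e+11 Pa
E = 0.5 * 1.24e+11 * (3.12e-10)^2
E = 6.035e-09 J/m


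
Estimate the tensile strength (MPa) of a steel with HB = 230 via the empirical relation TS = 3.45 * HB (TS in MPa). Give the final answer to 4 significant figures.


TS (MPa) = 3.45 * HB
TS = 3.45 * 230
TS = 793.5 MPa


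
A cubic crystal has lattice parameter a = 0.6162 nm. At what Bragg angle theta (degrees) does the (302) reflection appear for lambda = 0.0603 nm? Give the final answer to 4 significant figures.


d = a / sqrt(h^2+k^2+l^2)
d = 0.6162 / sqrt(13) = 0.170903 nm
lambda = 2*d*sin(theta)  =>  sin(theta) = lambda / (2*d)
sin(theta) = 0.0603 / (2 * 0.170903) = 0.176416
theta = 10.16 deg


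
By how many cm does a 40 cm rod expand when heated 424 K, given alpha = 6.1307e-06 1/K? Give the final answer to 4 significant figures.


dL = L0 * alpha * dT
dL = 40 * 6.1307e-06 * 424
dL = 0.104 cm


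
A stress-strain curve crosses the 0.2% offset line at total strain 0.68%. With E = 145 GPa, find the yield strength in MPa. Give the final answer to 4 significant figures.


Offset strain = 0.002
Elastic strain at yield = total_strain - offset = 6.8e-03 - 0.002 = 4.8e-03
sigma_y = E * elastic_strain = 145000 * 4.8e-03
sigma_y = 696 MPa


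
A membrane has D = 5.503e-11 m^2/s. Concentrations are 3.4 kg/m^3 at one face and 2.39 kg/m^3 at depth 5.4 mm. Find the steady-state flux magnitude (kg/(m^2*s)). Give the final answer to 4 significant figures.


J = -D * (dC/dx) = D * (C1 - C2) / dx
J = 5.503e-11 * (3.4 - 2.39) / 5.4e-03
J = 1.029e-08 kg/(m^2*s)


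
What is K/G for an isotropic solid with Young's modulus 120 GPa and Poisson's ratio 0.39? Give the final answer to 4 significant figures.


G = E / (2*(1+nu))
G = 120 / (2*(1+0.39)) = 43.1655 GPa
K = E / (3*(1-2*nu))
K = 120 / (3*(1-2*0.39)) = 181.818 GPa
K/G = 181.818 / 43.1655 = 4.212


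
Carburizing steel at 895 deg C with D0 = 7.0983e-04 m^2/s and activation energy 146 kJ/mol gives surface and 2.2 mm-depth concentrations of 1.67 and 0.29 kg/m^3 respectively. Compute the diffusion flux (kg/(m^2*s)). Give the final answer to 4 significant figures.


Step 1: D = D0 * exp(-Qd/(R*T))
T = 895 + 273.15 = 1168.15 K
D = 7.0983e-04 * exp(-146e3 / (8.314 * 1168.15)) = 2.101e-10 m^2/s
Step 2: J = D * (C1 - C2) / dx
J = 2.101e-10 * (1.67 - 0.29) / 2.2e-03
J = 1.318e-07 kg/(m^2*s)


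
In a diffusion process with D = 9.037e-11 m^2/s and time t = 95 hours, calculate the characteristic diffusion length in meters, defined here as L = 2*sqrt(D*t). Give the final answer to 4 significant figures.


t = 95 hr = 342000 s
Diffusion length = 2*sqrt(D*t)
= 2*sqrt(9.037e-11 * 342000)
= 0.01112 m


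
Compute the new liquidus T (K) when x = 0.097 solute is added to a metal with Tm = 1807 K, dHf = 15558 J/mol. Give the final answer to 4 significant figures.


dT = R*Tm^2*x / dHf
dT = 8.314 * 1807^2 * 0.097 / 15558
dT = 169.256 K
T_new = 1807 - 169.256 = 1638 K


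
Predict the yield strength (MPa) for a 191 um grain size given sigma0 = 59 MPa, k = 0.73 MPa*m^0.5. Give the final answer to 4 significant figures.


sigma_y = sigma0 + k / sqrt(d)
d = 191 um = 1.91e-04 m
sigma_y = 59 + 0.73 / sqrt(1.91e-04)
sigma_y = 111.8 MPa


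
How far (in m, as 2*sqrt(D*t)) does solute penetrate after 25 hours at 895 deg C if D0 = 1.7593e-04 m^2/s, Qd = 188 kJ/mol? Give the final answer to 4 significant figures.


Step 1: D = D0 * exp(-Qd/(R*T))
T = 1168.15 K
D = 1.7593e-04 * exp(-188e3 / (8.314 * 1168.15)) = 6.89423e-13 m^2/s
Step 2: L = 2*sqrt(D*t)
t = 25 h = 90000 s
L = 2*sqrt(6.89423e-13 * 90000) = 4.982e-04 m


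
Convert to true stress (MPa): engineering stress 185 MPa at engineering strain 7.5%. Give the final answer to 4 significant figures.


sigma_true = sigma_eng * (1 + epsilon_eng)
sigma_true = 185 * (1 + 0.075)
sigma_true = 198.9 MPa


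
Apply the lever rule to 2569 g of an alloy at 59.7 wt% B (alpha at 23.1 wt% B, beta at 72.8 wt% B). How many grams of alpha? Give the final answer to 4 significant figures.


f_alpha = (C_beta - C0) / (C_beta - C_alpha)
f_alpha = (72.8 - 59.7) / (72.8 - 23.1) = 0.263581
m_alpha = f_alpha * m_total = 0.263581 * 2569 = 677.1 g


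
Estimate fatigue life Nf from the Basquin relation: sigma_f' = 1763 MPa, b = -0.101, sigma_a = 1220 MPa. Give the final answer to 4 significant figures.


sigma_a = sigma_f' * (2*Nf)^b
2*Nf = (sigma_a / sigma_f')^(1/b)
2*Nf = (1220 / 1763)^(1/-0.101)
2*Nf = 38.2908
Nf = 19.15 cycles


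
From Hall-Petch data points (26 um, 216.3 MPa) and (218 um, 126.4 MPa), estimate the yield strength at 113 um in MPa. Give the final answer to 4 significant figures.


sigma_y = sigma0 + k / sqrt(d)
1/sqrt(d1) = 1/sqrt(2.6e-05) = 196.116;  1/sqrt(d2) = 67.7285
k = (sigma1 - sigma2) / (1/sqrt(d1) - 1/sqrt(d2)) = (216.3 - 126.4) / (196.116 - 67.7285) = 0.700223 MPa*m^0.5
sigma0 = sigma1 - k/sqrt(d1) = 216.3 - 0.700223*196.116 = 78.9749 MPa
sigma_y(d3) = 78.9749 + 0.700223 / sqrt(1.13e-04) = 144.8 MPa


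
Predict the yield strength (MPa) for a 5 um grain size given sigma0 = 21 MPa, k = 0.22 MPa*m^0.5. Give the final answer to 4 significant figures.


sigma_y = sigma0 + k / sqrt(d)
d = 5 um = 5e-06 m
sigma_y = 21 + 0.22 / sqrt(5e-06)
sigma_y = 119.4 MPa


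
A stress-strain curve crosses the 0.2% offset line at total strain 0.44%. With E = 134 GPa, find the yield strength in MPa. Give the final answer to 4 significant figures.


Offset strain = 0.002
Elastic strain at yield = total_strain - offset = 4.4e-03 - 0.002 = 2.4e-03
sigma_y = E * elastic_strain = 134000 * 2.4e-03
sigma_y = 321.6 MPa


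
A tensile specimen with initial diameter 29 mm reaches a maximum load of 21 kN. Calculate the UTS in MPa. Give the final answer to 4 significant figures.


A0 = pi*(d/2)^2 = pi*(29/2)^2 = 660.52 mm^2
UTS = F_max / A0 = 21*1000 / 660.52
UTS = 31.79 MPa


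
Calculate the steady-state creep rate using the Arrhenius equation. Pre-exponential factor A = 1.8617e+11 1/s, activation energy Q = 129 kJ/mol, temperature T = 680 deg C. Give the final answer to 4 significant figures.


rate = A * exp(-Q / (R*T))
T = 680 + 273.15 = 953.15 K
rate = 1.8617e+11 * exp(-129e3 / (8.314 * 953.15))
rate = 15860 1/s


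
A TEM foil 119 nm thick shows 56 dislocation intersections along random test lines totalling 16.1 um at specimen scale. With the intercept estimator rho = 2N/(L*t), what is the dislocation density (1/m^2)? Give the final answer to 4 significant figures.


rho = 2N / (L * t)
L = 16.1 um = 1.61e-05 m, t = 119 nm = 1.19e-07 m
rho = 2 * 56 / (1.61e-05 * 1.19e-07)
rho = 5.846e+13 1/m^2


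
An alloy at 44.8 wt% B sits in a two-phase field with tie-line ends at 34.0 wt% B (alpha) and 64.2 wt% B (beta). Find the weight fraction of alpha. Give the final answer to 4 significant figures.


f_alpha = (C_beta - C0) / (C_beta - C_alpha)
f_alpha = (64.2 - 44.8) / (64.2 - 34.0)
f_alpha = 0.6424


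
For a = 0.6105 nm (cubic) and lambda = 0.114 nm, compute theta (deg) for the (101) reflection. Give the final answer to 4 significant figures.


d = a / sqrt(h^2+k^2+l^2)
d = 0.6105 / sqrt(2) = 0.431689 nm
lambda = 2*d*sin(theta)  =>  sin(theta) = lambda / (2*d)
sin(theta) = 0.114 / (2 * 0.431689) = 0.13204
theta = 7.587 deg


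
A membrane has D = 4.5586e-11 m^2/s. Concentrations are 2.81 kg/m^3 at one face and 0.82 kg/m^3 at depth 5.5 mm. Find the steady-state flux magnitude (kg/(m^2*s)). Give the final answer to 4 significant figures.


J = -D * (dC/dx) = D * (C1 - C2) / dx
J = 4.5586e-11 * (2.81 - 0.82) / 5.5e-03
J = 1.649e-08 kg/(m^2*s)


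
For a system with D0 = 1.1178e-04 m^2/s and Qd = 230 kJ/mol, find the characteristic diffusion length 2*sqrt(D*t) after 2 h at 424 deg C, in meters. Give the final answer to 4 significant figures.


Step 1: D = D0 * exp(-Qd/(R*T))
T = 697.15 K
D = 1.1178e-04 * exp(-230e3 / (8.314 * 697.15)) = 6.52783e-22 m^2/s
Step 2: L = 2*sqrt(D*t)
t = 2 h = 7200 s
L = 2*sqrt(6.52783e-22 * 7200) = 4.336e-09 m


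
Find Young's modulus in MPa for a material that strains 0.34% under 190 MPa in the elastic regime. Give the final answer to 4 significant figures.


E = sigma / epsilon
epsilon = 0.34% = 3.4e-03
E = 190 / 3.4e-03
E = 55880 MPa


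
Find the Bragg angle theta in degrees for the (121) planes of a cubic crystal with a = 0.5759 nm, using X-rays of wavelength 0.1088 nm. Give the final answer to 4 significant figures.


d = a / sqrt(h^2+k^2+l^2)
d = 0.5759 / sqrt(6) = 0.23511 nm
lambda = 2*d*sin(theta)  =>  sin(theta) = lambda / (2*d)
sin(theta) = 0.1088 / (2 * 0.23511) = 0.231381
theta = 13.38 deg


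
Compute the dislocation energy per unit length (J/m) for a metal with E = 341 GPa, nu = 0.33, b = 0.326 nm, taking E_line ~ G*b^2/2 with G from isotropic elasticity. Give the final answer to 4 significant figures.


Step 1: G = E / (2*(1+nu))
G = 341 / (2*(1+0.33)) = 128.195 GPa = 1.28195e+11 Pa
Step 2: E_line = G*b^2/2
b = 0.326 nm = 3.26e-10 m
E_line = 0.5 * 1.28195e+11 * (3.26e-10)^2 = 6.812e-09 J/m


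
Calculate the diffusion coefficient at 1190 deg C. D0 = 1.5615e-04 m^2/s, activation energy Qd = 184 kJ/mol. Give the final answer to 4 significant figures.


D = D0 * exp(-Qd / (R*T))
T = 1463.15 K
D = 1.5615e-04 * exp(-184e3 / (8.314 * 1463.15))
D = 4.212e-11 m^2/s


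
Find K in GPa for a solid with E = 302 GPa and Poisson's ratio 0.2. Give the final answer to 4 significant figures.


K = E / (3*(1-2*nu))
K = 302 / (3*(1-2*0.2))
K = 167.8 GPa
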